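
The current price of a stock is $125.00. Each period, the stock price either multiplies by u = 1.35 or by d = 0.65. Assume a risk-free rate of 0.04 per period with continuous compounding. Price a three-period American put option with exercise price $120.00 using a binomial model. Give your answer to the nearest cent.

Risk-neutral probability p = (e^0.04 − 0.65)/(1.35 − 0.65) = 0.3908/0.7000 = 0.5583
Terminal stock prices: S_uuu = 307.5, S_uud = 148.1, S_udd = 71.3, S_ddd = 34.33
Terminal payoffs (K − S): max(-187.5, 0) = 0, max(-28.08, 0) = 0, max(48.7, 0) = 48.7, max(85.67, 0) = 85.67
Node uu (S = 227.8): continuation = e^(−0.04)·[0.5583·0.0000 + 0.4417·0.0000] = 0.0000; exercise value = 0.0000 ≤ continuation, so V_uu = 0.0000
Node ud (S = 109.7): continuation = e^(−0.04)·[0.5583·0.0000 + 0.4417·48.7031] = 20.6686; exercise value = 10.3125 ≤ continuation, so V_ud = 20.6686
Node dd (S = 52.81): continuation = e^(−0.04)·[0.5583·48.7031 + 0.4417·85.6719] = 62.4822; exercise value = 67.1875 > continuation, so V_dd = 67.1875 (exercise)
Node u (S = 168.8): continuation = e^(−0.04)·[0.5583·0.0000 + 0.4417·20.6686] = 8.7713; exercise value = 0.0000 ≤ continuation, so V_u = 8.7713
Node d (S = 81.25): continuation = e^(−0.04)·[0.5583·20.6686 + 0.4417·67.1875] = 39.5999; exercise value = 38.7500 ≤ continuation, so V_d = 39.5999
Node 0 (S = 125): continuation = e^(−0.04)·[0.5583·8.7713 + 0.4417·39.5999] = 21.5104; exercise value = 0.0000 ≤ continuation, so V_0 = 21.5104

$21.51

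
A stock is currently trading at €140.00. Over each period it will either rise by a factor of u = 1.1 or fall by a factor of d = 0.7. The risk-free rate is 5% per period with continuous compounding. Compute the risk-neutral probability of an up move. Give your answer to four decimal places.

p = 0.8782

Risk-neutral probability p = (e^0.05 − 0.7)/(1.1 − 0.7) = 0.3513/0.4000 = 0.8782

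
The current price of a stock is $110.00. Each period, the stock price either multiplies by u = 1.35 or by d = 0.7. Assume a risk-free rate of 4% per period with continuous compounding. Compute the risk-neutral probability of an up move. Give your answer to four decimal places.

Risk-neutral probability p = (e^0.04 − 0.7)/(1.35 − 0.7) = 0.3408/0.6500 = 0.5243

p = 0.5243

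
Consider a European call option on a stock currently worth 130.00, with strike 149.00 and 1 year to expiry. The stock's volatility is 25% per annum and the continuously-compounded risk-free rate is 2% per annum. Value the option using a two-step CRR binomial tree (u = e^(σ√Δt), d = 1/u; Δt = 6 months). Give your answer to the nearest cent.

CRR parameters: u = e^(σ√Δt) = e^(0.25·√0.5) = 1.1934, d = 1/u = 0.8380
Per-period rate: rΔt = 0.02·0.5 = 0.01, so R = e^0.01 = 1.0101
Risk-neutral probability p = (e^0.01 − 0.8380)/(1.1934 − 0.8380) = 0.1721/0.3554 = 0.4842
Terminal stock prices: S_uu = 185.1, S_ud = 130, S_dd = 91.28
Terminal payoffs (S − K): max(36.14, 0) = 36.14, max(-19, 0) = 0, max(-57.72, 0) = 0
Node u (S = 155.1): V_u = e^(−0.01)·[0.4842·36.1355 + 0.5158·0.0000] = 17.3227
Node d (S = 108.9): V_d = e^(−0.01)·[0.4842·0.0000 + 0.5158·0.0000] = 0.0000
Node 0 (S = 130): V_0 = e^(−0.01)·[0.4842·17.3227 + 0.5158·0.0000] = 8.3042

8.30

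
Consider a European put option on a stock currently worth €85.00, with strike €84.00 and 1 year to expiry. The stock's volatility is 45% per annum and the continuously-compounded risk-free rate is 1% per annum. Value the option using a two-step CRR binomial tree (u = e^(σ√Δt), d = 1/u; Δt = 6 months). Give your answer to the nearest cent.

CRR parameters: u = e^(σ√Δt) = e^(0.45·√0.5) = 1.3746, d = 1/u = 0.7275
Per-period rate: rΔt = 0.01·0.5 = 0.005, so R = e^0.005 = 1.0050
Risk-neutral probability p = (e^0.005 − 0.7275)/(1.3746 − 0.7275) = 0.2776/0.6472 = 0.4289
Terminal stock prices: S_uu = 160.6, S_ud = 85, S_dd = 44.98
Terminal payoffs (K − S): max(-76.62, 0) = 0, max(-1, 0) = 0, max(39.02, 0) = 39.02
Node u (S = 116.8): V_u = e^(−0.005)·[0.4289·0.0000 + 0.5711·0.0000] = 0.0000
Node d (S = 61.83): V_d = e^(−0.005)·[0.4289·0.0000 + 0.5711·39.0183] = 22.1738
Node 0 (S = 85): V_0 = e^(−0.005)·[0.4289·0.0000 + 0.5711·22.1738] = 12.6012

€12.60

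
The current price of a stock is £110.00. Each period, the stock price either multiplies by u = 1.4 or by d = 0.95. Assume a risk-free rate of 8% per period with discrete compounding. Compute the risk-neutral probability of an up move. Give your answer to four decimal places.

Risk-neutral probability p = (1 + 0.08 − 0.95)/(1.4 − 0.95) = 0.1300/0.4500 = 0.2889

p = 0.2889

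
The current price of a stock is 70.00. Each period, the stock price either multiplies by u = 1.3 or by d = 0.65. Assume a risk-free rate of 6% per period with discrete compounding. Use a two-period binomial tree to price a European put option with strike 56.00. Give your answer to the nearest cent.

Risk-neutral probability p = (1 + 0.06 − 0.65)/(1.3 − 0.65) = 0.4100/0.6500 = 0.6308
Terminal stock prices: S_uu = 118.3, S_ud = 59.15, S_dd = 29.58
Terminal payoffs (K − S): max(-62.3, 0) = 0, max(-3.15, 0) = 0, max(26.42, 0) = 26.42
Node u (S = 91): V_u = 1/1.06·[0.6308·0.0000 + 0.3692·0.0000] = 0.0000
Node d (S = 45.5): V_d = 1/1.06·[0.6308·0.0000 + 0.3692·26.4250] = 9.2046
Node 0 (S = 70): V_0 = 1/1.06·[0.6308·0.0000 + 0.3692·9.2046] = 3.2063

3.21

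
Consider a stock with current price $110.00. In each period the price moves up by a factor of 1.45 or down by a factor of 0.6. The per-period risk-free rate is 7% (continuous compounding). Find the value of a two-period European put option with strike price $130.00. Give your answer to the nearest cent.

Risk-neutral probability p = (e^0.07 − 0.6)/(1.45 − 0.6) = 0.4725/0.8500 = 0.5559
Terminal stock prices: S_uu = 231.3, S_ud = 95.7, S_dd = 39.6
Terminal payoffs (K − S): max(-101.3, 0) = 0, max(34.3, 0) = 34.3, max(90.4, 0) = 90.4
Node u (S = 159.5): V_u = e^(−0.07)·[0.5559·0.0000 + 0.4441·34.3000] = 14.2031
Node d (S = 66): V_d = e^(−0.07)·[0.5559·34.3000 + 0.4441·90.4000] = 55.2112
Node 0 (S = 110): V_0 = e^(−0.07)·[0.5559·14.2031 + 0.4441·55.2112] = 30.2236

$30.22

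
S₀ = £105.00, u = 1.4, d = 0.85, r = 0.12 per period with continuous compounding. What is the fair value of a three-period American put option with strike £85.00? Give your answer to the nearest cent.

Risk-neutral probability p = (e^0.12 − 0.85)/(1.4 − 0.85) = 0.2775/0.5500 = 0.5045
Terminal stock prices: S_uuu = 288.1, S_uud = 174.9, S_udd = 106.2, S_ddd = 64.48
Terminal payoffs (K − S): max(-203.1, 0) = 0, max(-89.93, 0) = 0, max(-21.21, 0) = 0, max(20.52, 0) = 20.52
Node uu (S = 205.8): continuation = e^(−0.12)·[0.5045·0.0000 + 0.4955·0.0000] = 0.0000; exercise value = 0.0000 ≤ continuation, so V_uu = 0.0000
Node ud (S = 125): continuation = e^(−0.12)·[0.5045·0.0000 + 0.4955·0.0000] = 0.0000; exercise value = 0.0000 ≤ continuation, so V_ud = 0.0000
Node dd (S = 75.86): continuation = e^(−0.12)·[0.5045·0.0000 + 0.4955·20.5169] = 9.0158; exercise value = 9.1375 > continuation, so V_dd = 9.1375 (exercise)
Node u (S = 147): continuation = e^(−0.12)·[0.5045·0.0000 + 0.4955·0.0000] = 0.0000; exercise value = 0.0000 ≤ continuation, so V_u = 0.0000
Node d (S = 89.25): continuation = e^(−0.12)·[0.5045·0.0000 + 0.4955·9.1375] = 4.0153; exercise value = 0.0000 ≤ continuation, so V_d = 4.0153
Node 0 (S = 105): continuation = e^(−0.12)·[0.5045·0.0000 + 0.4955·4.0153] = 1.7645; exercise value = 0.0000 ≤ continuation, so V_0 = 1.7645

£1.76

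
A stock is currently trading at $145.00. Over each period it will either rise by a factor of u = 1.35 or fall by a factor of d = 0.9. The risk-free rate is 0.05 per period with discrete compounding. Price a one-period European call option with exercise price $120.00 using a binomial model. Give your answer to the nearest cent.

Risk-neutral probability p = (1 + 0.05 − 0.9)/(1.35 − 0.9) = 0.1500/0.4500 = 0.3333
Terminal stock prices: S_u = 195.8, S_d = 130.5
Terminal payoffs (S − K): max(75.75, 0) = 75.75, max(10.5, 0) = 10.5
Node 0 (S = 145): V_0 = 1/1.05·[0.3333·75.7500 + 0.6667·10.5000] = 30.7143

$30.71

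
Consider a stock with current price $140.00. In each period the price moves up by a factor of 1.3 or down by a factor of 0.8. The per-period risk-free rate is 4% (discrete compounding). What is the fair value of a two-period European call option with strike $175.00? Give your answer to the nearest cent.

Risk-neutral probability p = (1 + 0.04 − 0.8)/(1.3 − 0.8) = 0.2400/0.5000 = 0.4800
Terminal stock prices: S_uu = 236.6, S_ud = 145.6, S_dd = 89.6
Terminal payoffs (S − K): max(61.6, 0) = 61.6, max(-29.4, 0) = 0, max(-85.4, 0) = 0
Node u (S = 182): V_u = 1/1.04·[0.4800·61.6000 + 0.5200·0.0000] = 28.4308
Node d (S = 112): V_d = 1/1.04·[0.4800·0.0000 + 0.5200·0.0000] = 0.0000
Node 0 (S = 140): V_0 = 1/1.04·[0.4800·28.4308 + 0.5200·0.0000] = 13.1219

$13.12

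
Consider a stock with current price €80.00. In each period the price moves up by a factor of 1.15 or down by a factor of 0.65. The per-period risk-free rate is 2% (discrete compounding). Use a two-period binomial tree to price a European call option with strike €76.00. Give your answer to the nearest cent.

Risk-neutral probability p = (1 + 0.02 − 0.65)/(1.15 − 0.65) = 0.3700/0.5000 = 0.7400
Terminal stock prices: S_uu = 105.8, S_ud = 59.8, S_dd = 33.8
Terminal payoffs (S − K): max(29.8, 0) = 29.8, max(-16.2, 0) = 0, max(-42.2, 0) = 0
Node u (S = 92): V_u = 1/1.02·[0.7400·29.8000 + 0.2600·0.0000] = 21.6196
Node d (S = 52): V_d = 1/1.02·[0.7400·0.0000 + 0.2600·0.0000] = 0.0000
Node 0 (S = 80): V_0 = 1/1.02·[0.7400·21.6196 + 0.2600·0.0000] = 15.6848

€15.68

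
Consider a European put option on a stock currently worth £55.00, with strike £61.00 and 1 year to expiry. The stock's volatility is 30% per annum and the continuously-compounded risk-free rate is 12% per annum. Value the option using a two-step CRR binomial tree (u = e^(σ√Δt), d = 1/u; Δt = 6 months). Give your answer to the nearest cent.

CRR parameters: u = e^(σ√Δt) = e^(0.3·√0.5) = 1.2363, d = 1/u = 0.8089
Per-period rate: rΔt = 0.12·0.5 = 0.06, so R = e^0.06 = 1.0618
Risk-neutral probability p = (e^0.06 − 0.8089)/(1.2363 − 0.8089) = 0.2530/0.4275 = 0.5918
Terminal stock prices: S_uu = 84.07, S_ud = 55, S_dd = 35.98
Terminal payoffs (K − S): max(-23.07, 0) = 0, max(6, 0) = 6, max(25.02, 0) = 25.02
Node u (S = 68): V_u = e^(−0.06)·[0.5918·0.0000 + 0.4082·6.0000] = 2.3064
Node d (S = 44.49): V_d = e^(−0.06)·[0.5918·6.0000 + 0.4082·25.0162] = 12.9605
Node 0 (S = 55): V_0 = e^(−0.06)·[0.5918·2.3064 + 0.4082·12.9605] = 6.2675

£6.27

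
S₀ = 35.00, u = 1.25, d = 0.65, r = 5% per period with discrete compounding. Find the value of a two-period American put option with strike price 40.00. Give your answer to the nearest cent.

7.81

Risk-neutral probability p = (1 + 0.05 − 0.65)/(1.25 − 0.65) = 0.4000/0.6000 = 0.6667
Terminal stock prices: S_uu = 54.69, S_ud = 28.44, S_dd = 14.79
Terminal payoffs (K − S): max(-14.69, 0) = 0, max(11.56, 0) = 11.56, max(25.21, 0) = 25.21
Node u (S = 43.75): continuation = 1/1.05·[0.6667·0.0000 + 0.3333·11.5625] = 3.6706; exercise value = 0.0000 ≤ continuation, so V_u = 3.6706
Node d (S = 22.75): continuation = 1/1.05·[0.6667·11.5625 + 0.3333·25.2125] = 15.3452; exercise value = 17.2500 > continuation, so V_d = 17.2500 (exercise)
Node 0 (S = 35): continuation = 1/1.05·[0.6667·3.6706 + 0.3333·17.2500] = 7.8068; exercise value = 5.0000 ≤ continuation, so V_0 = 7.8068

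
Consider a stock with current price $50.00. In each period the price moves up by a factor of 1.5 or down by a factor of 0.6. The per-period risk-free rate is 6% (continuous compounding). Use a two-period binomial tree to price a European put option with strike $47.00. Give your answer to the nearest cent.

Risk-neutral probability p = (e^0.06 − 0.6)/(1.5 − 0.6) = 0.4618/0.9000 = 0.5132
Terminal stock prices: S_uu = 112.5, S_ud = 45, S_dd = 18
Terminal payoffs (K − S): max(-65.5, 0) = 0, max(2, 0) = 2, max(29, 0) = 29
Node u (S = 75): V_u = e^(−0.06)·[0.5132·0.0000 + 0.4868·2.0000] = 0.9170
Node d (S = 30): V_d = e^(−0.06)·[0.5132·2.0000 + 0.4868·29.0000] = 14.2629
Node 0 (S = 50): V_0 = e^(−0.06)·[0.5132·0.9170 + 0.4868·14.2629] = 6.9827

$6.98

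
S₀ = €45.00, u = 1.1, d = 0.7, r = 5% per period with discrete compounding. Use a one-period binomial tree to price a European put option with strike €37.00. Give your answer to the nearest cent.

Risk-neutral probability p = (1 + 0.05 − 0.7)/(1.1 − 0.7) = 0.3500/0.4000 = 0.8750
Terminal stock prices: S_u = 49.5, S_d = 31.5
Terminal payoffs (K − S): max(-12.5, 0) = 0, max(5.5, 0) = 5.5
Node 0 (S = 45): V_0 = 1/1.05·[0.8750·0.0000 + 0.1250·5.5000] = 0.6548

€0.65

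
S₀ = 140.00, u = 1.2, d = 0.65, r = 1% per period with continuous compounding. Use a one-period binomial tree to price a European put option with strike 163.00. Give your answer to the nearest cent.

Risk-neutral probability p = (e^0.01 − 0.65)/(1.2 − 0.65) = 0.3601/0.5500 = 0.6546
Terminal stock prices: S_u = 168, S_d = 91
Terminal payoffs (K − S): max(-5, 0) = 0, max(72, 0) = 72
Node 0 (S = 140): V_0 = e^(−0.01)·[0.6546·0.0000 + 0.3454·72.0000] = 24.6187

24.62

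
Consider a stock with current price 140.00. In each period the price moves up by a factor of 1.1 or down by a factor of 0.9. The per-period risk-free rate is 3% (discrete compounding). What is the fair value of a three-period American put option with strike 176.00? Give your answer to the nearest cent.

36.00

Risk-neutral probability p = (1 + 0.03 − 0.9)/(1.1 − 0.9) = 0.1300/0.2000 = 0.6500
Terminal stock prices: S_uuu = 186.3, S_uud = 152.5, S_udd = 124.7, S_ddd = 102.1
Terminal payoffs (K − S): max(-10.34, 0) = 0, max(23.54, 0) = 23.54, max(51.26, 0) = 51.26, max(73.94, 0) = 73.94
Node uu (S = 169.4): continuation = 1/1.03·[0.6500·0.0000 + 0.3500·23.5400] = 7.9990; exercise value = 6.6000 ≤ continuation, so V_uu = 7.9990
Node ud (S = 138.6): continuation = 1/1.03·[0.6500·23.5400 + 0.3500·51.2600] = 32.2738; exercise value = 37.4000 > continuation, so V_ud = 37.4000 (exercise)
Node dd (S = 113.4): continuation = 1/1.03·[0.6500·51.2600 + 0.3500·73.9400] = 57.4738; exercise value = 62.6000 > continuation, so V_dd = 62.6000 (exercise)
Node u (S = 154): continuation = 1/1.03·[0.6500·7.9990 + 0.3500·37.4000] = 17.7567; exercise value = 22.0000 > continuation, so V_u = 22.0000 (exercise)
Node d (S = 126): continuation = 1/1.03·[0.6500·37.4000 + 0.3500·62.6000] = 44.8738; exercise value = 50.0000 > continuation, so V_d = 50.0000 (exercise)
Node 0 (S = 140): continuation = 1/1.03·[0.6500·22.0000 + 0.3500·50.0000] = 30.8738; exercise value = 36.0000 > continuation, so V_0 = 36.0000 (exercise)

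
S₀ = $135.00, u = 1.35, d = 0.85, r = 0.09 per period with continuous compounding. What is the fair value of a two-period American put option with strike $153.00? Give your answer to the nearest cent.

$18.00

Risk-neutral probability p = (e^0.09 − 0.85)/(1.35 − 0.85) = 0.2442/0.5000 = 0.4883
Terminal stock prices: S_uu = 246, S_ud = 154.9, S_dd = 97.54
Terminal payoffs (K − S): max(-93.04, 0) = 0, max(-1.912, 0) = 0, max(55.46, 0) = 55.46
Node u (S = 182.2): continuation = e^(−0.09)·[0.4883·0.0000 + 0.5117·0.0000] = 0.0000; exercise value = 0.0000 ≤ continuation, so V_u = 0.0000
Node d (S = 114.8): continuation = e^(−0.09)·[0.4883·0.0000 + 0.5117·55.4625] = 25.9351; exercise value = 38.2500 > continuation, so V_d = 38.2500 (exercise)
Node 0 (S = 135): continuation = e^(−0.09)·[0.4883·0.0000 + 0.5117·38.2500] = 17.8862; exercise value = 18.0000 > continuation, so V_0 = 18.0000 (exercise)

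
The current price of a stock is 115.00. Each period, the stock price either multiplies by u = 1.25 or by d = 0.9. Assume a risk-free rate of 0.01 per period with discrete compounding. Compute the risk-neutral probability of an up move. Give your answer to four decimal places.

p = 0.3143

Risk-neutral probability p = (1 + 0.01 − 0.9)/(1.25 − 0.9) = 0.1100/0.3500 = 0.3143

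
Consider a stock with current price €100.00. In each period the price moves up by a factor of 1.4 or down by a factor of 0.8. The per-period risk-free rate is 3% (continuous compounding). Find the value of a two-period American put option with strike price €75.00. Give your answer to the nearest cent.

€3.93

Risk-neutral probability p = (e^0.03 − 0.8)/(1.4 − 0.8) = 0.2305/0.6000 = 0.3841
Terminal stock prices: S_uu = 196, S_ud = 112, S_dd = 64
Terminal payoffs (K − S): max(-121, 0) = 0, max(-37, 0) = 0, max(11, 0) = 11
Node u (S = 140): continuation = e^(−0.03)·[0.3841·0.0000 + 0.6159·0.0000] = 0.0000; exercise value = 0.0000 ≤ continuation, so V_u = 0.0000
Node d (S = 80): continuation = e^(−0.03)·[0.3841·0.0000 + 0.6159·11.0000] = 6.5748; exercise value = 0.0000 ≤ continuation, so V_d = 6.5748
Node 0 (S = 100): continuation = e^(−0.03)·[0.3841·0.0000 + 0.6159·6.5748] = 3.9298; exercise value = 0.0000 ≤ continuation, so V_0 = 3.9298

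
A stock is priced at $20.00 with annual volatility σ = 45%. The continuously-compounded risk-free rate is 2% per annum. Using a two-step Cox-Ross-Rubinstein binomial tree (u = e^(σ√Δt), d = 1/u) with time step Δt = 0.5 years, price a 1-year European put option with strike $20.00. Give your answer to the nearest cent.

CRR parameters: u = e^(σ√Δt) = e^(0.45·√0.5) = 1.3746, d = 1/u = 0.7275
Per-period rate: rΔt = 0.02·0.5 = 0.01, so R = e^0.01 = 1.0101
Risk-neutral probability p = (e^0.01 − 0.7275)/(1.3746 − 0.7275) = 0.2826/0.6472 = 0.4366
Terminal stock prices: S_uu = 37.79, S_ud = 20, S_dd = 10.58
Terminal payoffs (K − S): max(-17.79, 0) = 0, max(0, 0) = 0, max(9.416, 0) = 9.416
Node u (S = 27.49): V_u = e^(−0.01)·[0.4366·0.0000 + 0.5634·0.0000] = 0.0000
Node d (S = 14.55): V_d = e^(−0.01)·[0.4366·0.0000 + 0.5634·9.4161] = 5.2518
Node 0 (S = 20): V_0 = e^(−0.01)·[0.4366·0.0000 + 0.5634·5.2518] = 2.9292

$2.93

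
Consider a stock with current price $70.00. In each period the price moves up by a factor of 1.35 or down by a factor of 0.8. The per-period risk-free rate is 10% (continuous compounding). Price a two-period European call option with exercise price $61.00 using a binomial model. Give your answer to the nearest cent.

Risk-neutral probability p = (e^0.1 − 0.8)/(1.35 − 0.8) = 0.3052/0.5500 = 0.5549
Terminal stock prices: S_uu = 127.6, S_ud = 75.6, S_dd = 44.8
Terminal payoffs (S − K): max(66.58, 0) = 66.58, max(14.6, 0) = 14.6, max(-16.2, 0) = 0
Node u (S = 94.5): V_u = e^(−0.1)·[0.5549·66.5750 + 0.4451·14.6000] = 39.3049
Node d (S = 56): V_d = e^(−0.1)·[0.5549·14.6000 + 0.4451·0.0000] = 7.3300
Node 0 (S = 70): V_0 = e^(−0.1)·[0.5549·39.3049 + 0.4451·7.3300] = 22.6856

$22.69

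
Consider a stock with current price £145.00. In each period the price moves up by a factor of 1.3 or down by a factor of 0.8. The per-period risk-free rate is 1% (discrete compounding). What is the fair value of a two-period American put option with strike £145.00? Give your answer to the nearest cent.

£17.21

Risk-neutral probability p = (1 + 0.01 − 0.8)/(1.3 − 0.8) = 0.2100/0.5000 = 0.4200
Terminal stock prices: S_uu = 245.1, S_ud = 150.8, S_dd = 92.8
Terminal payoffs (K − S): max(-100.1, 0) = 0, max(-5.8, 0) = 0, max(52.2, 0) = 52.2
Node u (S = 188.5): continuation = 1/1.01·[0.4200·0.0000 + 0.5800·0.0000] = 0.0000; exercise value = 0.0000 ≤ continuation, so V_u = 0.0000
Node d (S = 116): continuation = 1/1.01·[0.4200·0.0000 + 0.5800·52.2000] = 29.9762; exercise value = 29.0000 ≤ continuation, so V_d = 29.9762
Node 0 (S = 145): continuation = 1/1.01·[0.4200·0.0000 + 0.5800·29.9762] = 17.2141; exercise value = 0.0000 ≤ continuation, so V_0 = 17.2141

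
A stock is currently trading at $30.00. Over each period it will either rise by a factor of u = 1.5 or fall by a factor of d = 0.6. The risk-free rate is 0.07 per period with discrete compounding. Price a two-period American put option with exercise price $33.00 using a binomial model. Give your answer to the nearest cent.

$8.01

Risk-neutral probability p = (1 + 0.07 − 0.6)/(1.5 − 0.6) = 0.4700/0.9000 = 0.5222
Terminal stock prices: S_uu = 67.5, S_ud = 27, S_dd = 10.8
Terminal payoffs (K − S): max(-34.5, 0) = 0, max(6, 0) = 6, max(22.2, 0) = 22.2
Node u (S = 45): continuation = 1/1.07·[0.5222·0.0000 + 0.4778·6.0000] = 2.6791; exercise value = 0.0000 ≤ continuation, so V_u = 2.6791
Node d (S = 18): continuation = 1/1.07·[0.5222·6.0000 + 0.4778·22.2000] = 12.8411; exercise value = 15.0000 > continuation, so V_d = 15.0000 (exercise)
Node 0 (S = 30): continuation = 1/1.07·[0.5222·2.6791 + 0.4778·15.0000] = 8.0054; exercise value = 3.0000 ≤ continuation, so V_0 = 8.0054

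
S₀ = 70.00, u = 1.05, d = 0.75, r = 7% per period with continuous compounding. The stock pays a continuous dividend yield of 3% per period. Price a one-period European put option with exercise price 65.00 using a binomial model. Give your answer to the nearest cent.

Per-period risk-free factor R = e^0.07 = 1.0725; dividend-adjusted growth = e^(0.07−0.03) = 1.0408.
Risk-neutral probability p = (1.0408 − 0.75)/(1.05 − 0.75) = 0.2908/0.3000 = 0.9694
Terminal stock prices: S_u = 73.5, S_d = 52.5
Terminal payoffs (K − S): max(-8.5, 0) = 0, max(12.5, 0) = 12.5
Node 0 (S = 70): V_0 = e^(−0.07)·[0.9694·0.0000 + 0.0306·12.5000] = 0.3570

0.36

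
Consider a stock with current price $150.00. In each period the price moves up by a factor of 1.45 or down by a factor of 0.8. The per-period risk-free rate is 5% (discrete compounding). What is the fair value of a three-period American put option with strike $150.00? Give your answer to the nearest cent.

Risk-neutral probability p = (1 + 0.05 − 0.8)/(1.45 − 0.8) = 0.2500/0.6500 = 0.3846
Terminal stock prices: S_uuu = 457.3, S_uud = 252.3, S_udd = 139.2, S_ddd = 76.8
Terminal payoffs (K − S): max(-307.3, 0) = 0, max(-102.3, 0) = 0, max(10.8, 0) = 10.8, max(73.2, 0) = 73.2
Node uu (S = 315.4): continuation = 1/1.05·[0.3846·0.0000 + 0.6154·0.0000] = 0.0000; exercise value = 0.0000 ≤ continuation, so V_uu = 0.0000
Node ud (S = 174): continuation = 1/1.05·[0.3846·0.0000 + 0.6154·10.8000] = 6.3297; exercise value = 0.0000 ≤ continuation, so V_ud = 6.3297
Node dd (S = 96): continuation = 1/1.05·[0.3846·10.8000 + 0.6154·73.2000] = 46.8571; exercise value = 54.0000 > continuation, so V_dd = 54.0000 (exercise)
Node u (S = 217.5): continuation = 1/1.05·[0.3846·0.0000 + 0.6154·6.3297] = 3.7097; exercise value = 0.0000 ≤ continuation, so V_u = 3.7097
Node d (S = 120): continuation = 1/1.05·[0.3846·6.3297 + 0.6154·54.0000] = 33.9669; exercise value = 30.0000 ≤ continuation, so V_d = 33.9669
Node 0 (S = 150): continuation = 1/1.05·[0.3846·3.7097 + 0.6154·33.9669] = 21.2662; exercise value = 0.0000 ≤ continuation, so V_0 = 21.2662

$21.27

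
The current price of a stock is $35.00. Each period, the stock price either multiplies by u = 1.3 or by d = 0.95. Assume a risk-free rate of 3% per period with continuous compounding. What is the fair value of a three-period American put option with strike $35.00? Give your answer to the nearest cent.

$2.08

Risk-neutral probability p = (e^0.03 − 0.95)/(1.3 − 0.95) = 0.0805/0.3500 = 0.2299
Terminal stock prices: S_uuu = 76.89, S_uud = 56.19, S_udd = 41.06, S_ddd = 30.01
Terminal payoffs (K − S): max(-41.89, 0) = 0, max(-21.19, 0) = 0, max(-6.064, 0) = 0, max(4.992, 0) = 4.992
Node uu (S = 59.15): continuation = e^(−0.03)·[0.2299·0.0000 + 0.7701·0.0000] = 0.0000; exercise value = 0.0000 ≤ continuation, so V_uu = 0.0000
Node ud (S = 43.23): continuation = e^(−0.03)·[0.2299·0.0000 + 0.7701·0.0000] = 0.0000; exercise value = 0.0000 ≤ continuation, so V_ud = 0.0000
Node dd (S = 31.59): continuation = e^(−0.03)·[0.2299·0.0000 + 0.7701·4.9919] = 3.7308; exercise value = 3.4125 ≤ continuation, so V_dd = 3.7308
Node u (S = 45.5): continuation = e^(−0.03)·[0.2299·0.0000 + 0.7701·0.0000] = 0.0000; exercise value = 0.0000 ≤ continuation, so V_u = 0.0000
Node d (S = 33.25): continuation = e^(−0.03)·[0.2299·0.0000 + 0.7701·3.7308] = 2.7883; exercise value = 1.7500 ≤ continuation, so V_d = 2.7883
Node 0 (S = 35): continuation = e^(−0.03)·[0.2299·0.0000 + 0.7701·2.7883] = 2.0839; exercise value = 0.0000 ≤ continuation, so V_0 = 2.0839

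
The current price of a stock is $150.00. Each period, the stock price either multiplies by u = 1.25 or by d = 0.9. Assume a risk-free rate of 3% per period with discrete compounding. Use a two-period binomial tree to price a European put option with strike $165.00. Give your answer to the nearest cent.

$16.20

Risk-neutral probability p = (1 + 0.03 − 0.9)/(1.25 − 0.9) = 0.1300/0.3500 = 0.3714
Terminal stock prices: S_uu = 234.4, S_ud = 168.8, S_dd = 121.5
Terminal payoffs (K − S): max(-69.38, 0) = 0, max(-3.75, 0) = 0, max(43.5, 0) = 43.5
Node u (S = 187.5): V_u = 1/1.03·[0.3714·0.0000 + 0.6286·0.0000] = 0.0000
Node d (S = 135): V_d = 1/1.03·[0.3714·0.0000 + 0.6286·43.5000] = 26.5465
Node 0 (S = 150): V_0 = 1/1.03·[0.3714·0.0000 + 0.6286·26.5465] = 16.2003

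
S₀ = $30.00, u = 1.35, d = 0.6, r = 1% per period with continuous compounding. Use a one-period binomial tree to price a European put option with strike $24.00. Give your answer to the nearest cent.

Risk-neutral probability p = (e^0.01 − 0.6)/(1.35 − 0.6) = 0.4101/0.7500 = 0.5467
Terminal stock prices: S_u = 40.5, S_d = 18
Terminal payoffs (K − S): max(-16.5, 0) = 0, max(6, 0) = 6
Node 0 (S = 30): V_0 = e^(−0.01)·[0.5467·0.0000 + 0.4533·6.0000] = 2.6925

$2.69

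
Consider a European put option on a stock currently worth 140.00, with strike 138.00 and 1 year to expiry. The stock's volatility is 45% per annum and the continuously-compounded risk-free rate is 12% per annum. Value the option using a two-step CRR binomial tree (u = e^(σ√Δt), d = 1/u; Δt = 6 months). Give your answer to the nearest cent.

CRR parameters: u = e^(σ√Δt) = e^(0.45·√0.5) = 1.3746, d = 1/u = 0.7275
Per-period rate: rΔt = 0.12·0.5 = 0.06, so R = e^0.06 = 1.0618
Risk-neutral probability p = (e^0.06 − 0.7275)/(1.3746 − 0.7275) = 0.3344/0.6472 = 0.5167
Terminal stock prices: S_uu = 264.6, S_ud = 140, S_dd = 74.09
Terminal payoffs (K − S): max(-126.6, 0) = 0, max(-2, 0) = 0, max(63.91, 0) = 63.91
Node u (S = 192.5): V_u = e^(−0.06)·[0.5167·0.0000 + 0.4833·0.0000] = 0.0000
Node d (S = 101.8): V_d = e^(−0.06)·[0.5167·0.0000 + 0.4833·63.9125] = 29.0924
Node 0 (S = 140): V_0 = e^(−0.06)·[0.5167·0.0000 + 0.4833·29.0924] = 13.2426

13.24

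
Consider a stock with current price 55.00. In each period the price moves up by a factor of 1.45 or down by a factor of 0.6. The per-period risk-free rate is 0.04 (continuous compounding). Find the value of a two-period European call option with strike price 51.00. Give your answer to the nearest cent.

16.05

Risk-neutral probability p = (e^0.04 − 0.6)/(1.45 − 0.6) = 0.4408/0.8500 = 0.5186
Terminal stock prices: S_uu = 115.6, S_ud = 47.85, S_dd = 19.8
Terminal payoffs (S − K): max(64.64, 0) = 64.64, max(-3.15, 0) = 0, max(-31.2, 0) = 0
Node u (S = 79.75): V_u = e^(−0.04)·[0.5186·64.6375 + 0.4814·0.0000] = 32.2067
Node d (S = 33): V_d = e^(−0.04)·[0.5186·0.0000 + 0.4814·0.0000] = 0.0000
Node 0 (S = 55): V_0 = e^(−0.04)·[0.5186·32.2067 + 0.4814·0.0000] = 16.0475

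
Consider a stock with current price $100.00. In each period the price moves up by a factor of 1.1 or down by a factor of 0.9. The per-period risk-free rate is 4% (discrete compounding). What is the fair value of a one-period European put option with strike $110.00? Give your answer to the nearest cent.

$5.77

Risk-neutral probability p = (1 + 0.04 − 0.9)/(1.1 − 0.9) = 0.1400/0.2000 = 0.7000
Terminal stock prices: S_u = 110, S_d = 90
Terminal payoffs (K − S): max(0, 0) = 0, max(20, 0) = 20
Node 0 (S = 100): V_0 = 1/1.04·[0.7000·0.0000 + 0.3000·20.0000] = 5.7692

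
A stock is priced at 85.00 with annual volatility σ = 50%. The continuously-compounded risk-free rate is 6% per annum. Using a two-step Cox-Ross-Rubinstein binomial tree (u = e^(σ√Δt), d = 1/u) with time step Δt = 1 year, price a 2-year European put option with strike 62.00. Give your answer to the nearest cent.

8.64

CRR parameters: u = e^(σ√Δt) = e^(0.5·√1) = 1.6487, d = 1/u = 0.6065
Per-period rate: rΔt = 0.06·1 = 0.06, so R = e^0.06 = 1.0618
Risk-neutral probability p = (e^0.06 − 0.6065)/(1.6487 − 0.6065) = 0.4553/1.0422 = 0.4369
Terminal stock prices: S_uu = 231.1, S_ud = 85, S_dd = 31.27
Terminal payoffs (K − S): max(-169.1, 0) = 0, max(-23, 0) = 0, max(30.73, 0) = 30.73
Node u (S = 140.1): V_u = e^(−0.06)·[0.4369·0.0000 + 0.5631·0.0000] = 0.0000
Node d (S = 51.56): V_d = e^(−0.06)·[0.4369·0.0000 + 0.5631·30.7302] = 16.2972
Node 0 (S = 85): V_0 = e^(−0.06)·[0.4369·0.0000 + 0.5631·16.2972] = 8.6430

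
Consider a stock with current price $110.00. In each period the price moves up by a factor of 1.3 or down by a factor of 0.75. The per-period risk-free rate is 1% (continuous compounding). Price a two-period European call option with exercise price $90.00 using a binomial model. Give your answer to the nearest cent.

Risk-neutral probability p = (e^0.01 − 0.75)/(1.3 − 0.75) = 0.2601/0.5500 = 0.4728
Terminal stock prices: S_uu = 185.9, S_ud = 107.2, S_dd = 61.88
Terminal payoffs (S − K): max(95.9, 0) = 95.9, max(17.25, 0) = 17.25, max(-28.12, 0) = 0
Node u (S = 143): V_u = e^(−0.01)·[0.4728·95.9000 + 0.5272·17.2500] = 53.8955
Node d (S = 82.5): V_d = e^(−0.01)·[0.4728·17.2500 + 0.5272·0.0000] = 8.0750
Node 0 (S = 110): V_0 = e^(−0.01)·[0.4728·53.8955 + 0.5272·8.0750] = 29.4439

$29.44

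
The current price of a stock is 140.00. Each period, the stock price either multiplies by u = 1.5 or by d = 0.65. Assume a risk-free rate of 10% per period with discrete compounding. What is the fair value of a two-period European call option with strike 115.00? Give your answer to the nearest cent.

55.18

Risk-neutral probability p = (1 + 0.1 − 0.65)/(1.5 − 0.65) = 0.4500/0.8500 = 0.5294
Terminal stock prices: S_uu = 315, S_ud = 136.5, S_dd = 59.15
Terminal payoffs (S − K): max(200, 0) = 200, max(21.5, 0) = 21.5, max(-55.85, 0) = 0
Node u (S = 210): V_u = 1/1.1·[0.5294·200.0000 + 0.4706·21.5000] = 105.4545
Node d (S = 91): V_d = 1/1.1·[0.5294·21.5000 + 0.4706·0.0000] = 10.3476
Node 0 (S = 140): V_0 = 1/1.1·[0.5294·105.4545 + 0.4706·10.3476] = 55.1803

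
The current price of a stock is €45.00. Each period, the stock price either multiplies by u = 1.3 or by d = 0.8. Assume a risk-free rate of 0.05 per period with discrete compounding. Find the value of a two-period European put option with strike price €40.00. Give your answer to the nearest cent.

€2.54

Risk-neutral probability p = (1 + 0.05 − 0.8)/(1.3 − 0.8) = 0.2500/0.5000 = 0.5000
Terminal stock prices: S_uu = 76.05, S_ud = 46.8, S_dd = 28.8
Terminal payoffs (K − S): max(-36.05, 0) = 0, max(-6.8, 0) = 0, max(11.2, 0) = 11.2
Node u (S = 58.5): V_u = 1/1.05·[0.5000·0.0000 + 0.5000·0.0000] = 0.0000
Node d (S = 36): V_d = 1/1.05·[0.5000·0.0000 + 0.5000·11.2000] = 5.3333
Node 0 (S = 45): V_0 = 1/1.05·[0.5000·0.0000 + 0.5000·5.3333] = 2.5397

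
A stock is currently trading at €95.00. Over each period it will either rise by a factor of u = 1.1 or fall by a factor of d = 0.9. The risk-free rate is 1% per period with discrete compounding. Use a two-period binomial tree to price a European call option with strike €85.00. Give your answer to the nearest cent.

Risk-neutral probability p = (1 + 0.01 − 0.9)/(1.1 − 0.9) = 0.1100/0.2000 = 0.5500
Terminal stock prices: S_uu = 115, S_ud = 94.05, S_dd = 76.95
Terminal payoffs (S − K): max(29.95, 0) = 29.95, max(9.05, 0) = 9.05, max(-8.05, 0) = 0
Node u (S = 104.5): V_u = 1/1.01·[0.5500·29.9500 + 0.4500·9.0500] = 20.3416
Node d (S = 85.5): V_d = 1/1.01·[0.5500·9.0500 + 0.4500·0.0000] = 4.9282
Node 0 (S = 95): V_0 = 1/1.01·[0.5500·20.3416 + 0.4500·4.9282] = 13.2728

€13.27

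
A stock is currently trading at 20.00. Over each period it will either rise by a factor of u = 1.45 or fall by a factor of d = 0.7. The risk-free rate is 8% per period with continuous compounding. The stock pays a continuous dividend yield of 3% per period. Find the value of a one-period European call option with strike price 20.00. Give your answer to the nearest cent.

Per-period risk-free factor R = e^0.08 = 1.0833; dividend-adjusted growth = e^(0.08−0.03) = 1.0513.
Risk-neutral probability p = (1.0513 − 0.7)/(1.45 − 0.7) = 0.3513/0.7500 = 0.4684
Terminal stock prices: S_u = 29, S_d = 14
Terminal payoffs (S − K): max(9, 0) = 9, max(-6, 0) = 0
Node 0 (S = 20): V_0 = e^(−0.08)·[0.4684·9.0000 + 0.5316·0.0000] = 3.8912

3.89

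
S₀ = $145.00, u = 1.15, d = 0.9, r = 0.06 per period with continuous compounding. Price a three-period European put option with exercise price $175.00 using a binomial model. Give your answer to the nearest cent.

Risk-neutral probability p = (e^0.06 − 0.9)/(1.15 − 0.9) = 0.1618/0.2500 = 0.6473
Terminal stock prices: S_uuu = 220.5, S_uud = 172.6, S_udd = 135.1, S_ddd = 105.7
Terminal payoffs (K − S): max(-45.53, 0) = 0, max(2.414, 0) = 2.414, max(39.93, 0) = 39.93, max(69.29, 0) = 69.29
Node uu (S = 191.8): V_uu = e^(−0.06)·[0.6473·0.0000 + 0.3527·2.4138] = 0.8016
Node ud (S = 150.1): V_ud = e^(−0.06)·[0.6473·2.4138 + 0.3527·39.9325] = 14.7338
Node dd (S = 117.5): V_dd = e^(−0.06)·[0.6473·39.9325 + 0.3527·69.2950] = 47.3588
Node u (S = 166.8): V_u = e^(−0.06)·[0.6473·0.8016 + 0.3527·14.7338] = 5.3821
Node d (S = 130.5): V_d = e^(−0.06)·[0.6473·14.7338 + 0.3527·47.3588] = 24.7111
Node 0 (S = 145): V_0 = e^(−0.06)·[0.6473·5.3821 + 0.3527·24.7111] = 11.4881

$11.49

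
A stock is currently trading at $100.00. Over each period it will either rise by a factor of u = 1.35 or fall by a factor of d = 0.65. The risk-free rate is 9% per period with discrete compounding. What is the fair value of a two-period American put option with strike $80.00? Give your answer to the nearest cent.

Risk-neutral probability p = (1 + 0.09 − 0.65)/(1.35 − 0.65) = 0.4400/0.7000 = 0.6286
Terminal stock prices: S_uu = 182.3, S_ud = 87.75, S_dd = 42.25
Terminal payoffs (K − S): max(-102.3, 0) = 0, max(-7.75, 0) = 0, max(37.75, 0) = 37.75
Node u (S = 135): continuation = 1/1.09·[0.6286·0.0000 + 0.3714·0.0000] = 0.0000; exercise value = 0.0000 ≤ continuation, so V_u = 0.0000
Node d (S = 65): continuation = 1/1.09·[0.6286·0.0000 + 0.3714·37.7500] = 12.8637; exercise value = 15.0000 > continuation, so V_d = 15.0000 (exercise)
Node 0 (S = 100): continuation = 1/1.09·[0.6286·0.0000 + 0.3714·15.0000] = 5.1114; exercise value = 0.0000 ≤ continuation, so V_0 = 5.1114

$5.11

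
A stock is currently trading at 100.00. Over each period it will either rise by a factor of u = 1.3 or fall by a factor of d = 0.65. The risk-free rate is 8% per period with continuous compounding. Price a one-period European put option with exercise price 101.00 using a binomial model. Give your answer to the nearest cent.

11.08

Risk-neutral probability p = (e^0.08 − 0.65)/(1.3 − 0.65) = 0.4333/0.6500 = 0.6666
Terminal stock prices: S_u = 130, S_d = 65
Terminal payoffs (K − S): max(-29, 0) = 0, max(36, 0) = 36
Node 0 (S = 100): V_0 = e^(−0.08)·[0.6666·0.0000 + 0.3334·36.0000] = 11.0798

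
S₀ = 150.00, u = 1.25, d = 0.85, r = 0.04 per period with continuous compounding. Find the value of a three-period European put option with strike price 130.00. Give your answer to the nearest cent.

Risk-neutral probability p = (e^0.04 − 0.85)/(1.25 − 0.85) = 0.1908/0.4000 = 0.4770
Terminal stock prices: S_uuu = 293, S_uud = 199.2, S_udd = 135.5, S_ddd = 92.12
Terminal payoffs (K − S): max(-163, 0) = 0, max(-69.22, 0) = 0, max(-5.469, 0) = 0, max(37.88, 0) = 37.88
Node uu (S = 234.4): V_uu = e^(−0.04)·[0.4770·0.0000 + 0.5230·0.0000] = 0.0000
Node ud (S = 159.4): V_ud = e^(−0.04)·[0.4770·0.0000 + 0.5230·0.0000] = 0.0000
Node dd (S = 108.4): V_dd = e^(−0.04)·[0.4770·0.0000 + 0.5230·37.8813] = 19.0341
Node u (S = 187.5): V_u = e^(−0.04)·[0.4770·0.0000 + 0.5230·0.0000] = 0.0000
Node d (S = 127.5): V_d = e^(−0.04)·[0.4770·0.0000 + 0.5230·19.0341] = 9.5640
Node 0 (S = 150): V_0 = e^(−0.04)·[0.4770·0.0000 + 0.5230·9.5640] = 4.8056

4.81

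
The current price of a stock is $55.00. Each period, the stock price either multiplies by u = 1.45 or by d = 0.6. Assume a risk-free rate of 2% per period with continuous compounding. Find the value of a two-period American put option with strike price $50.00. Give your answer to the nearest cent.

$8.94

Risk-neutral probability p = (e^0.02 − 0.6)/(1.45 − 0.6) = 0.4202/0.8500 = 0.4944
Terminal stock prices: S_uu = 115.6, S_ud = 47.85, S_dd = 19.8
Terminal payoffs (K − S): max(-65.64, 0) = 0, max(2.15, 0) = 2.15, max(30.2, 0) = 30.2
Node u (S = 79.75): continuation = e^(−0.02)·[0.4944·0.0000 + 0.5056·2.1500] = 1.0656; exercise value = 0.0000 ≤ continuation, so V_u = 1.0656
Node d (S = 33): continuation = e^(−0.02)·[0.4944·2.1500 + 0.5056·30.2000] = 16.0099; exercise value = 17.0000 > continuation, so V_d = 17.0000 (exercise)
Node 0 (S = 55): continuation = e^(−0.02)·[0.4944·1.0656 + 0.5056·17.0000] = 8.9421; exercise value = 0.0000 ≤ continuation, so V_0 = 8.9421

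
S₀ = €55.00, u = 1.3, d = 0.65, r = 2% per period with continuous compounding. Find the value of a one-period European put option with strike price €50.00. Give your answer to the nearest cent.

Risk-neutral probability p = (e^0.02 − 0.65)/(1.3 − 0.65) = 0.3702/0.6500 = 0.5695
Terminal stock prices: S_u = 71.5, S_d = 35.75
Terminal payoffs (K − S): max(-21.5, 0) = 0, max(14.25, 0) = 14.25
Node 0 (S = 55): V_0 = e^(−0.02)·[0.5695·0.0000 + 0.4305·14.2500] = 6.0126

€6.01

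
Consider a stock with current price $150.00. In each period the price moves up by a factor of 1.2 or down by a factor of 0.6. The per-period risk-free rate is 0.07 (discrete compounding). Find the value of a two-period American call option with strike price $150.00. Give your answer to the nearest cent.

$35.37

Risk-neutral probability p = (1 + 0.07 − 0.6)/(1.2 − 0.6) = 0.4700/0.6000 = 0.7833
Terminal stock prices: S_uu = 216, S_ud = 108, S_dd = 54
Terminal payoffs (S − K): max(66, 0) = 66, max(-42, 0) = 0, max(-96, 0) = 0
Node u (S = 180): continuation = 1/1.07·[0.7833·66.0000 + 0.2167·0.0000] = 48.3178; exercise value = 30.0000 ≤ continuation, so V_u = 48.3178
Node d (S = 90): continuation = 1/1.07·[0.7833·0.0000 + 0.2167·0.0000] = 0.0000; exercise value = 0.0000 ≤ continuation, so V_d = 0.0000
Node 0 (S = 150): continuation = 1/1.07·[0.7833·48.3178 + 0.2167·0.0000] = 35.3728; exercise value = 0.0000 ≤ continuation, so V_0 = 35.3728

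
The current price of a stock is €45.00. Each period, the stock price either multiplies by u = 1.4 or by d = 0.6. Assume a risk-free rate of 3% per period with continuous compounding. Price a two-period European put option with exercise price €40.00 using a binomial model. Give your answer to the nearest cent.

Risk-neutral probability p = (e^0.03 − 0.6)/(1.4 − 0.6) = 0.4305/0.8000 = 0.5381
Terminal stock prices: S_uu = 88.2, S_ud = 37.8, S_dd = 16.2
Terminal payoffs (K − S): max(-48.2, 0) = 0, max(2.2, 0) = 2.2, max(23.8, 0) = 23.8
Node u (S = 63): V_u = e^(−0.03)·[0.5381·0.0000 + 0.4619·2.2000] = 0.9862
Node d (S = 27): V_d = e^(−0.03)·[0.5381·2.2000 + 0.4619·23.8000] = 11.8178
Node 0 (S = 45): V_0 = e^(−0.03)·[0.5381·0.9862 + 0.4619·11.8178] = 5.8127

€5.81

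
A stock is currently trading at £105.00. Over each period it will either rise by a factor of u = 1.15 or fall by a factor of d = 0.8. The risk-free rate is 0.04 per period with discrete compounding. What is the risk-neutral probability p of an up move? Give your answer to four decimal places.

Risk-neutral probability p = (1 + 0.04 − 0.8)/(1.15 − 0.8) = 0.2400/0.3500 = 0.6857

p = 0.6857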